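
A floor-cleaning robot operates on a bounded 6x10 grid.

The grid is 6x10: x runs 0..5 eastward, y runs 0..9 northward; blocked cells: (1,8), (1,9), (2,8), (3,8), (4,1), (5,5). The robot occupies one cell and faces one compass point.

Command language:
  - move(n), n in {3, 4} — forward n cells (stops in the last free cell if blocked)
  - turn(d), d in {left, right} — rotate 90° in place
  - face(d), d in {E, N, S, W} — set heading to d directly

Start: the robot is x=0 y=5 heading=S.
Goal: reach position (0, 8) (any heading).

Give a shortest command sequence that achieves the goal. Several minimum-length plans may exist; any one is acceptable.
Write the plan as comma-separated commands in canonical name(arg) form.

face(N), move(3)

begin: x=0 y=5 heading=S
step 1 (face(N)): x=0 y=5 heading=N
step 2 (move(3)): x=0 y=8 heading=N
no 1-step plan works, so 2 is optimal.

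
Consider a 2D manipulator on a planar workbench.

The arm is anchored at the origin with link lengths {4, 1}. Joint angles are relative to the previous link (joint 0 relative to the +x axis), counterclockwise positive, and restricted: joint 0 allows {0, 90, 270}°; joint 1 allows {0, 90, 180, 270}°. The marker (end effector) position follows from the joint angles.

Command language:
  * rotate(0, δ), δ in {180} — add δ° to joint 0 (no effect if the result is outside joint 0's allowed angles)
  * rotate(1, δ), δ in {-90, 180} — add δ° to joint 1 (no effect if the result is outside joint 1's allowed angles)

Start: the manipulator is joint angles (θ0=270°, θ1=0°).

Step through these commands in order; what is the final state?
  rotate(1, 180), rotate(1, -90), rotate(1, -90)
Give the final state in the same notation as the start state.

t0: joint angles (θ0=270°, θ1=0°)
[1] after rotate(1, 180): joint angles (θ0=270°, θ1=180°)
[2] after rotate(1, -90): joint angles (θ0=270°, θ1=90°)
[3] after rotate(1, -90): joint angles (θ0=270°, θ1=0°)

joint angles (θ0=270°, θ1=0°)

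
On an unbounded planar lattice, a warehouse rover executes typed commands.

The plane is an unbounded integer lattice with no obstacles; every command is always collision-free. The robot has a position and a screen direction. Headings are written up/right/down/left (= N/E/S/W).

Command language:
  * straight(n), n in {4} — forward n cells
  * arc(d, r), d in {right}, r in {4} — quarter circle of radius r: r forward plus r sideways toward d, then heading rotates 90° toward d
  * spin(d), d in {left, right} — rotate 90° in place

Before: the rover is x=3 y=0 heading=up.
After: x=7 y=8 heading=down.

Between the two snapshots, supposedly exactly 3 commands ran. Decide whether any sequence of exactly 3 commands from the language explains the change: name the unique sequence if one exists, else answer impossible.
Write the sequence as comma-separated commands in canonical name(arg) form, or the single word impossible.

key: running spin(right) before straight(4) would end elsewhere — order is forced
t0: x=3 y=0 heading=up
t=1 straight(4) ⇒ x=3 y=4 heading=up
t=2 arc(right, 4) ⇒ x=7 y=8 heading=right
t=3 spin(right) ⇒ x=7 y=8 heading=down
no rival 3-sequence matches.

straight(4), arc(right, 4), spin(right)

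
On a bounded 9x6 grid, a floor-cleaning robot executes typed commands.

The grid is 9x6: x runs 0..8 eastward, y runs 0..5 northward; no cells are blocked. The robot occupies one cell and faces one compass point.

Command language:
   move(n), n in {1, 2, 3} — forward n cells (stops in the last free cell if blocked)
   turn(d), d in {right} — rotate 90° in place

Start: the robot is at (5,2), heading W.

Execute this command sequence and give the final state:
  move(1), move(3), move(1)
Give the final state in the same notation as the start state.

begin: at (5,2), heading W
[1] after move(1): at (4,2), heading W
[2] after move(3): at (1,2), heading W
[3] after move(1): at (0,2), heading W

at (0,2), heading W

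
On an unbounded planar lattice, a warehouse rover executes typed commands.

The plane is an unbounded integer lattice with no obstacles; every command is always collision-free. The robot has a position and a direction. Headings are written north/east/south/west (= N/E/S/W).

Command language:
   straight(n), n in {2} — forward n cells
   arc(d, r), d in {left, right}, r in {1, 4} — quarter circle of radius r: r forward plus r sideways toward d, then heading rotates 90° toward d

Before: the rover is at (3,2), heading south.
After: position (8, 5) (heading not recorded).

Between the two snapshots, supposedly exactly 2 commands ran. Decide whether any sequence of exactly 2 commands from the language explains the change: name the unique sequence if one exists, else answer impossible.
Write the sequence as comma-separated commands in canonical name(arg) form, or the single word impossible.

arc(left, 1), arc(left, 4)

key: running arc(left, 4) before arc(left, 1) would end elsewhere — order is forced
start: at (3,2), heading south
step 1 (arc(left, 1)): at (4,1), heading east
step 2 (arc(left, 4)): at (8,5), heading north
uniquely the one of 25 2-step routes that fits.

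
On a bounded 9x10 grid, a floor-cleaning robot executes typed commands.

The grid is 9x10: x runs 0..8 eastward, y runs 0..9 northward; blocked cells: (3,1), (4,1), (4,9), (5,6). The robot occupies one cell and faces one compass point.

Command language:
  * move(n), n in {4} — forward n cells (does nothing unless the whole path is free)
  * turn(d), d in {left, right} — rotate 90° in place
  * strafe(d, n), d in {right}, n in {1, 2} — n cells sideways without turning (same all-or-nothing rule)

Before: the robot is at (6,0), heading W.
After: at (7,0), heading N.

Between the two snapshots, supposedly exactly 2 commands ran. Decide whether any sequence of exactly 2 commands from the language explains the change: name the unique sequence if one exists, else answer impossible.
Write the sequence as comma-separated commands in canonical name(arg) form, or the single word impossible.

turn(right), strafe(right, 1)

key: position moved to (7,0) AND the heading swung to N — translation plus rotation needed
initial: at (6,0), heading W
[1] after turn(right): at (6,0), heading N
[2] after strafe(right, 1): at (7,0), heading N
no rival 2-sequence matches.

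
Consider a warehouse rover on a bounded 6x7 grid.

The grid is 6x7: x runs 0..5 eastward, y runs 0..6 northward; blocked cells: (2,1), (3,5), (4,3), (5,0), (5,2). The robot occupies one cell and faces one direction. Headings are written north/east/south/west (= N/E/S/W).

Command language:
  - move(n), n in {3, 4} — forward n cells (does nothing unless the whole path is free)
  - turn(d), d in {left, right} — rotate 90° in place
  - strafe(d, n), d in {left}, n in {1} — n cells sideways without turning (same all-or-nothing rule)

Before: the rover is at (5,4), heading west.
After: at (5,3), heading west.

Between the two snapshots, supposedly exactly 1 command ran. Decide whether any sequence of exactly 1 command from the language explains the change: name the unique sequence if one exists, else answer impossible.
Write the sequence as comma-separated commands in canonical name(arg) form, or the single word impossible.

key: heading stays W — the single command does not turn
from: at (5,4), heading west
t=1 strafe(left, 1) ⇒ at (5,3), heading west
no other 1-command option fits: unique.

strafe(left, 1)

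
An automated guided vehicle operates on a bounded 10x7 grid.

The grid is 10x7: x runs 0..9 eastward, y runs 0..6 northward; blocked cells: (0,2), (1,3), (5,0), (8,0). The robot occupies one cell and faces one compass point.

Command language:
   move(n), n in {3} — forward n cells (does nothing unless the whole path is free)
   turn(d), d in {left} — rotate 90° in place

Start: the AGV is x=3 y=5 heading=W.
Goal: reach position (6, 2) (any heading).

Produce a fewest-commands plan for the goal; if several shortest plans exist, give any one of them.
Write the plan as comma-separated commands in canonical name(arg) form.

begin: x=3 y=5 heading=W
t=1 turn(left) ⇒ x=3 y=5 heading=S
t=2 move(3) ⇒ x=3 y=2 heading=S
t=3 turn(left) ⇒ x=3 y=2 heading=E
t=4 move(3) ⇒ x=6 y=2 heading=E
minimal: 4 command(s), checked below 4.

turn(left), move(3), turn(left), move(3)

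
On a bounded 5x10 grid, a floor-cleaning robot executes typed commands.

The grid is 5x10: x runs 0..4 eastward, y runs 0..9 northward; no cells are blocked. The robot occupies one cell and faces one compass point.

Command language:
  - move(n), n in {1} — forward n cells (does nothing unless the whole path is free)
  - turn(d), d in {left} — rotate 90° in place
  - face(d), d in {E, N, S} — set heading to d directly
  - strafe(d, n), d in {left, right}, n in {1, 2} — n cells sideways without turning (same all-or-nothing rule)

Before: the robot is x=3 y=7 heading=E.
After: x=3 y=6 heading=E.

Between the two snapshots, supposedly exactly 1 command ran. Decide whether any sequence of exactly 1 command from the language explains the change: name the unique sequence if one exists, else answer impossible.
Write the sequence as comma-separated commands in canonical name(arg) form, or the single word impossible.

key: still facing E — the one step turns nothing
t0: x=3 y=7 heading=E
[1] after strafe(right, 1): x=3 y=6 heading=E
uniquely the one of 9 1-step routes that fits.

strafe(right, 1)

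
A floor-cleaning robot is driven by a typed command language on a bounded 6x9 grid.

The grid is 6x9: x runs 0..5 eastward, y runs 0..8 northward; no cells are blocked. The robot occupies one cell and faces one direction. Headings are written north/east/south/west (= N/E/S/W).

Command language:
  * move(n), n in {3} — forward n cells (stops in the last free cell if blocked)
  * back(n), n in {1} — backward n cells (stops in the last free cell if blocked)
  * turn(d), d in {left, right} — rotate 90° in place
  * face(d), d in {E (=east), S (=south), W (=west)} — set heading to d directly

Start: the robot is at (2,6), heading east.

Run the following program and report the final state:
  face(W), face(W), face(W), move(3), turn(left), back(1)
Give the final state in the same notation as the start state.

at (0,7), heading south

begin: at (2,6), heading east
step 1 (face(W)): at (2,6), heading west
step 2 (face(W)): at (2,6), heading west
step 3 (face(W)): at (2,6), heading west
step 4 (move(3)): at (0,6), heading west
step 5 (turn(left)): at (0,6), heading south
step 6 (back(1)): at (0,7), heading south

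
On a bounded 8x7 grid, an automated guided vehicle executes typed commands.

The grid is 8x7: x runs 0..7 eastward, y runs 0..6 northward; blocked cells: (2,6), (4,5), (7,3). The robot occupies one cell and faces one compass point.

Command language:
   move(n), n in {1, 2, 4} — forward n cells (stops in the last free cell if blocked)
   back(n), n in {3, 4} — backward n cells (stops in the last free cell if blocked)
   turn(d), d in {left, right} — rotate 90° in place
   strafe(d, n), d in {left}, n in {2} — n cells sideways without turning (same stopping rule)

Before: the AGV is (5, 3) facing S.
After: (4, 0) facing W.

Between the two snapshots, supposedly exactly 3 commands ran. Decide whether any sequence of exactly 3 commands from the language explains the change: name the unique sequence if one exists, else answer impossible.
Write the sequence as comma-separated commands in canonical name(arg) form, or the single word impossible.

move(4), turn(right), move(1)

key: cell and facing (now W) both changed — the 3 commands mix motion and turning
t0: (5, 3) facing S
t=1 move(4) ⇒ (5, 0) facing S
t=2 turn(right) ⇒ (5, 0) facing W
t=3 move(1) ⇒ (4, 0) facing W
no rival 3-sequence matches.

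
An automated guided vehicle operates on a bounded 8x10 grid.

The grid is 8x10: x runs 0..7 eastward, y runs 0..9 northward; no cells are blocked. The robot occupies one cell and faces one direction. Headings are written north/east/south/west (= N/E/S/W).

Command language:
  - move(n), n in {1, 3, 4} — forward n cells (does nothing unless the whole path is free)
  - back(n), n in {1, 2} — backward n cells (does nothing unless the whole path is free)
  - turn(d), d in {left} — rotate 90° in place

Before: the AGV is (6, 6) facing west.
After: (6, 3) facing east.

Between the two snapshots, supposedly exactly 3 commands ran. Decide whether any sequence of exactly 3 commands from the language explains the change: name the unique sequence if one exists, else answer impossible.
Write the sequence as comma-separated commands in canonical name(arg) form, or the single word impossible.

key: cell and facing (now E) both changed — the 3 commands mix motion and turning
t0: (6, 6) facing west
[1] after turn(left): (6, 6) facing south
[2] after move(3): (6, 3) facing south
[3] after turn(left): (6, 3) facing east
all 216 alternatives checked — unique.

turn(left), move(3), turn(left)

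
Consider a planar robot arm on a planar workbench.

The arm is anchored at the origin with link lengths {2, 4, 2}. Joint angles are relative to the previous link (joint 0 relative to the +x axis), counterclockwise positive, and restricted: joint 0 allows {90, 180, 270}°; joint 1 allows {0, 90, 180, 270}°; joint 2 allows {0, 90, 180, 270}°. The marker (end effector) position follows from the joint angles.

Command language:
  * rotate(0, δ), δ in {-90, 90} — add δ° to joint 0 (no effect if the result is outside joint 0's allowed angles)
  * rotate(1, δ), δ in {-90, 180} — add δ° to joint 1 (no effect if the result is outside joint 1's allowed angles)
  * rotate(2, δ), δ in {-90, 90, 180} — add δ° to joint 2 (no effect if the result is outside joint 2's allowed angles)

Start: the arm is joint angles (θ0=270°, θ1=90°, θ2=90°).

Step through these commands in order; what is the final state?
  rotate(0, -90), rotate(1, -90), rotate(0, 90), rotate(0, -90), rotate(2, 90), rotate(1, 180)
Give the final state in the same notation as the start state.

joint angles (θ0=180°, θ1=180°, θ2=180°)

begin: joint angles (θ0=270°, θ1=90°, θ2=90°)
[1] after rotate(0, -90): joint angles (θ0=180°, θ1=90°, θ2=90°)
[2] after rotate(1, -90): joint angles (θ0=180°, θ1=0°, θ2=90°)
[3] after rotate(0, 90): joint angles (θ0=270°, θ1=0°, θ2=90°)
[4] after rotate(0, -90): joint angles (θ0=180°, θ1=0°, θ2=90°)
[5] after rotate(2, 90): joint angles (θ0=180°, θ1=0°, θ2=180°)
[6] after rotate(1, 180): joint angles (θ0=180°, θ1=180°, θ2=180°)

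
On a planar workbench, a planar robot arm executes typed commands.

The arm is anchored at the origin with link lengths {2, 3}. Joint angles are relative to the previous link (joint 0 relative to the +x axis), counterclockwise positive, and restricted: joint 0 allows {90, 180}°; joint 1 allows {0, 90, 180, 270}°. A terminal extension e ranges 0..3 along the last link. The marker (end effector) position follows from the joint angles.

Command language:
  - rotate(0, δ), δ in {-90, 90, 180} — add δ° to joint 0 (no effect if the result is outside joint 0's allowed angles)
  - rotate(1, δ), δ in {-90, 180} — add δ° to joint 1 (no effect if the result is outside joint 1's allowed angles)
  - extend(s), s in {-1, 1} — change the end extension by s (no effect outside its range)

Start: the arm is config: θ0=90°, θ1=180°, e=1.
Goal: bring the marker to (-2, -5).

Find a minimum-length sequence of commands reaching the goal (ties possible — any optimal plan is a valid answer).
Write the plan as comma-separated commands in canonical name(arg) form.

rotate(0, 90), extend(1), rotate(1, -90)

begin: config: θ0=90°, θ1=180°, e=1
1. rotate(0, 90) → config: θ0=180°, θ1=180°, e=1
2. extend(1) → config: θ0=180°, θ1=180°, e=2
3. rotate(1, -90) → config: θ0=180°, θ1=90°, e=2
minimal: 3 command(s), checked below 3.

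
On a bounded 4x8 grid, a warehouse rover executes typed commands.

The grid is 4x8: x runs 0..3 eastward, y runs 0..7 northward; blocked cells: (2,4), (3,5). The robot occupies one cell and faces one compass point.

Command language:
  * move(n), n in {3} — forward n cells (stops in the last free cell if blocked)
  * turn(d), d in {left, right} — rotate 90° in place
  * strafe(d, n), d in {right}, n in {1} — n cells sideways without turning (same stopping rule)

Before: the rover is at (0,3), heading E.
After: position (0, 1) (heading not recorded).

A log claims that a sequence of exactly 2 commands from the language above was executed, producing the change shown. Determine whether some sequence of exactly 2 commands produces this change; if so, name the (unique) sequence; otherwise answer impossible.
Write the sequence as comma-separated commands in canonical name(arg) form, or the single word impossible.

from: at (0,3), heading E
[1] after strafe(right, 1): at (0,2), heading E
[2] after strafe(right, 1): at (0,1), heading E
no rival 2-sequence matches.

strafe(right, 1), strafe(right, 1)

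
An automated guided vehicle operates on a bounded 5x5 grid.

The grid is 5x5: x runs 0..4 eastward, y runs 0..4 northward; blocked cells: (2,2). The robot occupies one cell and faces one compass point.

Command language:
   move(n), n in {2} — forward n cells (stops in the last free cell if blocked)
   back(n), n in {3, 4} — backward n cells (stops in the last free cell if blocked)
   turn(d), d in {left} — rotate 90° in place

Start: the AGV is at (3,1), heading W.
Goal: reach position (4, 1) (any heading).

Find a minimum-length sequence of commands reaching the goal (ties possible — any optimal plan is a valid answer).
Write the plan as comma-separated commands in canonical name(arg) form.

start: at (3,1), heading W
[1] after back(4): at (4,1), heading W
nothing shorter than 1 reaches the goal.

back(4)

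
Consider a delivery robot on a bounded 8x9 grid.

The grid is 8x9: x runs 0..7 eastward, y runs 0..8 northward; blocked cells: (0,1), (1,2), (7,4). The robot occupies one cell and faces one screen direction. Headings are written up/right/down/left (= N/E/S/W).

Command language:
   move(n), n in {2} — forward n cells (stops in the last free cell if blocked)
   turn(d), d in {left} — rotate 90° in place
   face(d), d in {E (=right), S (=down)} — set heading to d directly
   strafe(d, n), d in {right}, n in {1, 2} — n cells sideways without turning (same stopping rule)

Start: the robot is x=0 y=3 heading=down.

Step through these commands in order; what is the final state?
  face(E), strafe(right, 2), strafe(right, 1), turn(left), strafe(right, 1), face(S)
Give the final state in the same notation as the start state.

x=0 y=2 heading=down

t0: x=0 y=3 heading=down
t=1 face(E) ⇒ x=0 y=3 heading=right
t=2 strafe(right, 2) ⇒ x=0 y=2 heading=right
t=3 strafe(right, 1) ⇒ x=0 y=2 heading=right
t=4 turn(left) ⇒ x=0 y=2 heading=up
t=5 strafe(right, 1) ⇒ x=0 y=2 heading=up
t=6 face(S) ⇒ x=0 y=2 heading=down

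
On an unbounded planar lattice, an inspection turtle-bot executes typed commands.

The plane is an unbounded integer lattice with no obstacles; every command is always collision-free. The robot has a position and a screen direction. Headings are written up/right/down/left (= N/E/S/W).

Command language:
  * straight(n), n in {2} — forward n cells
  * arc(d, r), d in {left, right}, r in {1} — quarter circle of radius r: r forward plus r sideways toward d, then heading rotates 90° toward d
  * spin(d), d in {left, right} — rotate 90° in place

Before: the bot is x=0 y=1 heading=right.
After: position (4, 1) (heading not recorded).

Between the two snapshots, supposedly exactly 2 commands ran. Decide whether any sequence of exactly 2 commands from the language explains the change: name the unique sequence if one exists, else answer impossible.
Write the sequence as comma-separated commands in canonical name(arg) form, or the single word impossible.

from: x=0 y=1 heading=right
[1] after straight(2): x=2 y=1 heading=right
[2] after straight(2): x=4 y=1 heading=right
no other 2-command option fits: unique.

straight(2), straight(2)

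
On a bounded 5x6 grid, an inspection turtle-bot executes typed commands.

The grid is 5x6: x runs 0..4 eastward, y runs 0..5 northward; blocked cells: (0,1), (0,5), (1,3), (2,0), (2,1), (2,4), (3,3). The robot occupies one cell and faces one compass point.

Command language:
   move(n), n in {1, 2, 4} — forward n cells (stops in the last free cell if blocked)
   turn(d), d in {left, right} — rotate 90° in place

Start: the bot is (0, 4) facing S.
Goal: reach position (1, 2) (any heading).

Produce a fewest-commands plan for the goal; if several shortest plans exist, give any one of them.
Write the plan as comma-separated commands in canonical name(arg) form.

start: (0, 4) facing S
t=1 move(4) ⇒ (0, 2) facing S
t=2 turn(left) ⇒ (0, 2) facing E
t=3 move(1) ⇒ (1, 2) facing E
shorter routes all fall short; 3 is best.

move(4), turn(left), move(1)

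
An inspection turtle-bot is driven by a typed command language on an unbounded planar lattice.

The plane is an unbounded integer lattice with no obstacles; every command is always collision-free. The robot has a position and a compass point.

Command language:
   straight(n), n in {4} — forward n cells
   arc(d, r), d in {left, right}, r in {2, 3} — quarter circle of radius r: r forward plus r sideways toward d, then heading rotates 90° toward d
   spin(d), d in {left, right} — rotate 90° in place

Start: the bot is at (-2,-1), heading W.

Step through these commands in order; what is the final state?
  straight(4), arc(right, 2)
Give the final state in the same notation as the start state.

from: at (-2,-1), heading W
[1] after straight(4): at (-6,-1), heading W
[2] after arc(right, 2): at (-8,1), heading N

at (-8,1), heading N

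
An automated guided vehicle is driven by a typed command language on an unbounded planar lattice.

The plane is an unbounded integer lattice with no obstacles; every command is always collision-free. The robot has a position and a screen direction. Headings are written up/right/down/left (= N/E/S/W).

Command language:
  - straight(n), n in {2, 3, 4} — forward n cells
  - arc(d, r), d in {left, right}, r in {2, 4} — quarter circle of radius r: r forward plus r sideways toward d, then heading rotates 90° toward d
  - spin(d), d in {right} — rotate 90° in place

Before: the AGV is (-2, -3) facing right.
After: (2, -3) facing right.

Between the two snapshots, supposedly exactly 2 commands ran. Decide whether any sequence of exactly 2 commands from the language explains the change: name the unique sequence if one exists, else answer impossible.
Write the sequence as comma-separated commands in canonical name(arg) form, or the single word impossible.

straight(2), straight(2)

key: still facing E at the end — nothing in the sequence rotates
start: (-2, -3) facing right
step 1 (straight(2)): (0, -3) facing right
step 2 (straight(2)): (2, -3) facing right
no rival 2-sequence matches.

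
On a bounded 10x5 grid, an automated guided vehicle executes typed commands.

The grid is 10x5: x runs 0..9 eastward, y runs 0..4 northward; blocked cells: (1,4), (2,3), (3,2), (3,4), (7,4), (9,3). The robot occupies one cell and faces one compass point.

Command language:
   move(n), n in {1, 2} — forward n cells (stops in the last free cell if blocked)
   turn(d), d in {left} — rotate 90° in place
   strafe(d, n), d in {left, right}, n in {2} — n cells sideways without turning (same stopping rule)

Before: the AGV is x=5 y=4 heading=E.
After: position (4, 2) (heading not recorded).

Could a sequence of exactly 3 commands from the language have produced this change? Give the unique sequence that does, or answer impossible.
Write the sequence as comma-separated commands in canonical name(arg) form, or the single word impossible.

strafe(right, 2), turn(left), strafe(left, 2)

key: running strafe(left, 2) before strafe(right, 2) would end elsewhere — order is forced
from: x=5 y=4 heading=E
[1] after strafe(right, 2): x=5 y=2 heading=E
[2] after turn(left): x=5 y=2 heading=N
[3] after strafe(left, 2): x=4 y=2 heading=N
no rival 3-sequence matches.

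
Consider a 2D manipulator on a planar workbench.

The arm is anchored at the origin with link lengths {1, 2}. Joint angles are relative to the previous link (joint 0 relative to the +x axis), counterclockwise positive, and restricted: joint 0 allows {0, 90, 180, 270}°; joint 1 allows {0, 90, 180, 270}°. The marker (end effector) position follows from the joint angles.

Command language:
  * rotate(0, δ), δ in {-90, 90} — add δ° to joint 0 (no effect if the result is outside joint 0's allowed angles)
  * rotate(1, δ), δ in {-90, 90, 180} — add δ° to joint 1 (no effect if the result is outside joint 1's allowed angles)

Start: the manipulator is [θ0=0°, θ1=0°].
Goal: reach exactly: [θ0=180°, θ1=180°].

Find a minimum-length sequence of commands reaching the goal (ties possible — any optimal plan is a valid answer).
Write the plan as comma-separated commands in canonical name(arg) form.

rotate(0, -90), rotate(0, -90), rotate(1, 180)

initial: [θ0=0°, θ1=0°]
1. rotate(0, -90) → [θ0=270°, θ1=0°]
2. rotate(0, -90) → [θ0=180°, θ1=0°]
3. rotate(1, 180) → [θ0=180°, θ1=180°]
minimal: 3 command(s), checked below 3.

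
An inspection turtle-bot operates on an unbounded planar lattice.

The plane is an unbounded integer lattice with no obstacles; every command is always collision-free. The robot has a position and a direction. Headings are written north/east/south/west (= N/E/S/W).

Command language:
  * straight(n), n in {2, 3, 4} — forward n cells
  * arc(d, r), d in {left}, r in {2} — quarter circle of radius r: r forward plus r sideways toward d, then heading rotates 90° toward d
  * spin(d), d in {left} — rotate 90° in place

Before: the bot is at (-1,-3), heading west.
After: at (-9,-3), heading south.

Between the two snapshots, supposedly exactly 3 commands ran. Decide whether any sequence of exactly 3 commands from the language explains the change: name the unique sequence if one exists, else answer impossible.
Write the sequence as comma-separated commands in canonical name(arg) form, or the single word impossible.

key: order matters: swapping straight(4) and spin(left) lands elsewhere
start: at (-1,-3), heading west
t=1 straight(4) ⇒ at (-5,-3), heading west
t=2 straight(4) ⇒ at (-9,-3), heading west
t=3 spin(left) ⇒ at (-9,-3), heading south
no other 3-command option fits: unique.

straight(4), straight(4), spin(left)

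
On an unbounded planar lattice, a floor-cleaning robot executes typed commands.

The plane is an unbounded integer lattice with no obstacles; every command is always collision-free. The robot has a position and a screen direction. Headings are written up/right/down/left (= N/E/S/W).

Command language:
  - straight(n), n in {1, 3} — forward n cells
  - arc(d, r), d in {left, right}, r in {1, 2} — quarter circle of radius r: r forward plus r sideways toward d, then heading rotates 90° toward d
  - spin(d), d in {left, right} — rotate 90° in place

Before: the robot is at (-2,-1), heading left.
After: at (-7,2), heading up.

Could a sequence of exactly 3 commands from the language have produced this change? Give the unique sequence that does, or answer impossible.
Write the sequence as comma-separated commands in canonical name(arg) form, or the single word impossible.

key: position moved to (-7,2) AND the heading swung to N — translation plus rotation needed
initial: at (-2,-1), heading left
[1] after straight(3): at (-5,-1), heading left
[2] after arc(right, 2): at (-7,1), heading up
[3] after straight(1): at (-7,2), heading up
all 512 alternatives checked — unique.

straight(3), arc(right, 2), straight(1)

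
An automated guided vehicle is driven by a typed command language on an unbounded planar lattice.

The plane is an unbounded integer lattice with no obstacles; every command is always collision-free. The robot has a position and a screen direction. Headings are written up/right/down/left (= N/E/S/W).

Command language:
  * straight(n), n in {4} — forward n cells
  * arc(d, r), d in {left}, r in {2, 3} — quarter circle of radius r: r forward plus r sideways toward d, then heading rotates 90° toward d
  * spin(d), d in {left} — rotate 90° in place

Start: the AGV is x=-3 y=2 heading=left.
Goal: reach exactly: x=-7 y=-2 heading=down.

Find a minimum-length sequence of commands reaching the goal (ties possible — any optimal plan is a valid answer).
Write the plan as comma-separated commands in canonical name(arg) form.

begin: x=-3 y=2 heading=left
t=1 straight(4) ⇒ x=-7 y=2 heading=left
t=2 spin(left) ⇒ x=-7 y=2 heading=down
t=3 straight(4) ⇒ x=-7 y=-2 heading=down
shorter routes all fall short; 3 is best.

straight(4), spin(left), straight(4)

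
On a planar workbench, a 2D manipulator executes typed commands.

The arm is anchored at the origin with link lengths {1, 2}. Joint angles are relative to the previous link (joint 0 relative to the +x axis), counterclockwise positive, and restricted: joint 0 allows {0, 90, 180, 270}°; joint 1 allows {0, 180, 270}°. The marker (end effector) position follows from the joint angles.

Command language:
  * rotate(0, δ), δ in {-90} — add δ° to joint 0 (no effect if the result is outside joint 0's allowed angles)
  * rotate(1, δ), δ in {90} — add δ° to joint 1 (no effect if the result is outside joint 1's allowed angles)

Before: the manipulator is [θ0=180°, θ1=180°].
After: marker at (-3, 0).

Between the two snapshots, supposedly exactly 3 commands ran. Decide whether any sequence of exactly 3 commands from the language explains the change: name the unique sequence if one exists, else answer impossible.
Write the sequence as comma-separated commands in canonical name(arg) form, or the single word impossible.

rotate(1, 90), rotate(1, 90), rotate(1, 90)

t0: [θ0=180°, θ1=180°]
1. rotate(1, 90) → [θ0=180°, θ1=270°]
2. rotate(1, 90) → [θ0=180°, θ1=0°]
3. rotate(1, 90) → [θ0=180°, θ1=0°]
all 8 alternatives checked — unique.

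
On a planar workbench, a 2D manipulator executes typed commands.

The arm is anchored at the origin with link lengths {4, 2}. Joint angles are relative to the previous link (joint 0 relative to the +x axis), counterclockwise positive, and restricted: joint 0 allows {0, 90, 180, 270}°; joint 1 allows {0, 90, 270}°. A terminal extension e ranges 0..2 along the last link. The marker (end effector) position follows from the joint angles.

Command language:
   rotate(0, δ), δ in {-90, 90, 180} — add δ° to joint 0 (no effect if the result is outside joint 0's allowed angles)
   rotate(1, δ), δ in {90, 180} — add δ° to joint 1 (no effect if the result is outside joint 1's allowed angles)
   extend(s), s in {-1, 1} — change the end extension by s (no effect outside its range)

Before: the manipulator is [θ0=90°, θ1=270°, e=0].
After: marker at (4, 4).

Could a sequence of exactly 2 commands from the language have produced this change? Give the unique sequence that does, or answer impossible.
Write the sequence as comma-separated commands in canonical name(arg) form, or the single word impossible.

extend(1), extend(1)

from: [θ0=90°, θ1=270°, e=0]
t=1 extend(1) ⇒ [θ0=90°, θ1=270°, e=1]
t=2 extend(1) ⇒ [θ0=90°, θ1=270°, e=2]
no rival 2-sequence matches.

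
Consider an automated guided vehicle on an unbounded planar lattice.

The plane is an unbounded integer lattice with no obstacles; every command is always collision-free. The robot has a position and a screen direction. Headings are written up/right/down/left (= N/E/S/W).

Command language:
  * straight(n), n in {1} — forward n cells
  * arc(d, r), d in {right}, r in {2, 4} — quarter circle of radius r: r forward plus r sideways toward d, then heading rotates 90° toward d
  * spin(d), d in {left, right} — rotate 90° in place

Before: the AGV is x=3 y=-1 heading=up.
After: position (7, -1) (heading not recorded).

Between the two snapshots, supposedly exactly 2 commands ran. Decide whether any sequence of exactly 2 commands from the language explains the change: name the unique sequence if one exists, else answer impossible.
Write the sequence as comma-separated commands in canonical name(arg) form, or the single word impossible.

initial: x=3 y=-1 heading=up
1. arc(right, 2) → x=5 y=1 heading=right
2. arc(right, 2) → x=7 y=-1 heading=down
no rival 2-sequence matches.

arc(right, 2), arc(right, 2)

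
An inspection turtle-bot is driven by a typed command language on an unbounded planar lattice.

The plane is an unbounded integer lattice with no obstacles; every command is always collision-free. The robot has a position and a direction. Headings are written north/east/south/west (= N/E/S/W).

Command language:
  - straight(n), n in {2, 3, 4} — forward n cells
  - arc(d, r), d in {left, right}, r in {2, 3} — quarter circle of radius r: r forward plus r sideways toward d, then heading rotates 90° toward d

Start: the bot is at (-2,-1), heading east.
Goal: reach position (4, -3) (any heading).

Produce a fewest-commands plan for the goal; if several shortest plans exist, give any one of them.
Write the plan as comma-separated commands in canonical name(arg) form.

t0: at (-2,-1), heading east
t=1 straight(4) ⇒ at (2,-1), heading east
t=2 arc(right, 2) ⇒ at (4,-3), heading south
no 1-step plan works, so 2 is optimal.

straight(4), arc(right, 2)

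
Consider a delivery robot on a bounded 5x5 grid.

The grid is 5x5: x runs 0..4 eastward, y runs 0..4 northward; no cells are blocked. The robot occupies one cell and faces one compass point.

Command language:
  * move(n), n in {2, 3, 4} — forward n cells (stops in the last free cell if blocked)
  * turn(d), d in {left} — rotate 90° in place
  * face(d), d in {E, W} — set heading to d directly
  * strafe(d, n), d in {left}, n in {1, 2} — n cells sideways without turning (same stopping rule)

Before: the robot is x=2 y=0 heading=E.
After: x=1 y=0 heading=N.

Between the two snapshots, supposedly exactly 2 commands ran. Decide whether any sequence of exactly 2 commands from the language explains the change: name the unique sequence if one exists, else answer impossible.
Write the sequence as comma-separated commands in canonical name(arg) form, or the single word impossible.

key: order matters: swapping turn(left) and strafe(left, 1) lands elsewhere
from: x=2 y=0 heading=E
1. turn(left) → x=2 y=0 heading=N
2. strafe(left, 1) → x=1 y=0 heading=N
no rival 2-sequence matches.

turn(left), strafe(left, 1)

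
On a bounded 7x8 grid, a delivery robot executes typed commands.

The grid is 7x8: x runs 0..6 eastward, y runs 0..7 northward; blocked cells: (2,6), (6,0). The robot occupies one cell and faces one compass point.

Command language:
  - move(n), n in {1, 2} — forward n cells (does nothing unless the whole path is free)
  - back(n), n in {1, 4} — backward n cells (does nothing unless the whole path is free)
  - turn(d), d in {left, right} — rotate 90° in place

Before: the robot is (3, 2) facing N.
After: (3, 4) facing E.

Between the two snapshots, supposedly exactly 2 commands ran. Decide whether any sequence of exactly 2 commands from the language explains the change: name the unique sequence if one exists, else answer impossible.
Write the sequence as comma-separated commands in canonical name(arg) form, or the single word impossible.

key: running turn(right) before move(2) would end elsewhere — order is forced
start: (3, 2) facing N
1. move(2) → (3, 4) facing N
2. turn(right) → (3, 4) facing E
no other 2-command option fits: unique.

move(2), turn(right)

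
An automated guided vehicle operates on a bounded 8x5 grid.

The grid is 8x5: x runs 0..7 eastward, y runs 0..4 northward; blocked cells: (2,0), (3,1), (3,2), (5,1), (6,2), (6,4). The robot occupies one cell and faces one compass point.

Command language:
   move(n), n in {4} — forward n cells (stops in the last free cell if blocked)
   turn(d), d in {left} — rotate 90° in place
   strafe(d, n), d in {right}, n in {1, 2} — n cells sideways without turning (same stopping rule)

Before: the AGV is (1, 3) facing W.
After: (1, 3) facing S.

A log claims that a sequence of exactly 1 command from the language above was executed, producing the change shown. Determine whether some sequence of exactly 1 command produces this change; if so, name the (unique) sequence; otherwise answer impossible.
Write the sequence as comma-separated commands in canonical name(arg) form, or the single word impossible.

key: (1,3) unchanged — the single command moves nothing
start: (1, 3) facing W
[1] after turn(left): (1, 3) facing S
no rival 1-sequence matches.

turn(left)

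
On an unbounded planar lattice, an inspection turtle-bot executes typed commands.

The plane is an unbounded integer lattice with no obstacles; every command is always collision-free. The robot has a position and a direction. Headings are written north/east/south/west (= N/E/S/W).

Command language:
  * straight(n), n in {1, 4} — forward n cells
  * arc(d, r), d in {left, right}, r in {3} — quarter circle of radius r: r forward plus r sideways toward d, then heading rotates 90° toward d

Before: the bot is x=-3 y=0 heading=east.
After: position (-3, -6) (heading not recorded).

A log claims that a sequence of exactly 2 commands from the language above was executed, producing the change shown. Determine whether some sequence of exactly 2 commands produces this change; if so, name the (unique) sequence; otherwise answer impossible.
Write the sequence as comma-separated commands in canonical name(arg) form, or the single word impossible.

arc(right, 3), arc(right, 3)

initial: x=-3 y=0 heading=east
[1] after arc(right, 3): x=0 y=-3 heading=south
[2] after arc(right, 3): x=-3 y=-6 heading=west
no other 2-command option fits: unique.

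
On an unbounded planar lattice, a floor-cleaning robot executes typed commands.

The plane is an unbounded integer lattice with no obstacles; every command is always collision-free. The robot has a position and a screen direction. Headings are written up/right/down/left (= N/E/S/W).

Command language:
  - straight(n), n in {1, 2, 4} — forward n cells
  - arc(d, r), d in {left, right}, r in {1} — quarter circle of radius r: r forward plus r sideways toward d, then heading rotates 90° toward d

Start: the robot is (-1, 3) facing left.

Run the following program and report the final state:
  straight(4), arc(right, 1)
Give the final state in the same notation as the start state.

from: (-1, 3) facing left
1. straight(4) → (-5, 3) facing left
2. arc(right, 1) → (-6, 4) facing up

(-6, 4) facing up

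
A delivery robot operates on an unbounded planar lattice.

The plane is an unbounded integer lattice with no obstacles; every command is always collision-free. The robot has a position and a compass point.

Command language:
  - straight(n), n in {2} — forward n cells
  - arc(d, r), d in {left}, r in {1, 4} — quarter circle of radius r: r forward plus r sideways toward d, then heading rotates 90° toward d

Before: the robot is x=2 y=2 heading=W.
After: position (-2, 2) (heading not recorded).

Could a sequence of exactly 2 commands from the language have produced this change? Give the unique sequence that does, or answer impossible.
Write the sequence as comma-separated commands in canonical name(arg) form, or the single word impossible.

straight(2), straight(2)

from: x=2 y=2 heading=W
step 1 (straight(2)): x=0 y=2 heading=W
step 2 (straight(2)): x=-2 y=2 heading=W
no other 2-command option fits: unique.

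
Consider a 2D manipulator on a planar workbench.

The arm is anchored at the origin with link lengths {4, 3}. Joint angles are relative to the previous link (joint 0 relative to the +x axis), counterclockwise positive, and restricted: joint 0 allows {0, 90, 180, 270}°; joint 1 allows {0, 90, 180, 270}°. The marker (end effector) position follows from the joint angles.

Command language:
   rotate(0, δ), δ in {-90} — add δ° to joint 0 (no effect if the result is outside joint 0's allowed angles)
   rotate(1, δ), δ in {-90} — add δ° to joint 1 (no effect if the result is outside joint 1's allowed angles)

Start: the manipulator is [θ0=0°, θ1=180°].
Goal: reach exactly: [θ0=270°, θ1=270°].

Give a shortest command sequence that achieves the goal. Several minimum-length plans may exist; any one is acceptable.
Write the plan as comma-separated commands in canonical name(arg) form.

initial: [θ0=0°, θ1=180°]
[1] after rotate(1, -90): [θ0=0°, θ1=90°]
[2] after rotate(1, -90): [θ0=0°, θ1=0°]
[3] after rotate(1, -90): [θ0=0°, θ1=270°]
[4] after rotate(0, -90): [θ0=270°, θ1=270°]
minimal: 4 command(s), checked below 4.

rotate(1, -90), rotate(1, -90), rotate(1, -90), rotate(0, -90)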